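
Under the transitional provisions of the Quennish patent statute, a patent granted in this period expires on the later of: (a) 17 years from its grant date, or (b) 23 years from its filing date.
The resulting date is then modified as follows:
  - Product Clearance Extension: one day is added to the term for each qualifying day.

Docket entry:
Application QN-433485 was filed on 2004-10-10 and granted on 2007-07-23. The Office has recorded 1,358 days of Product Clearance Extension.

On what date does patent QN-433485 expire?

(a) grant + 17 years → 23 July 2024.
(b) filing + 23 years → 10 October 2027.
Later of the two: 10 October 2027.
Product Clearance Extension: +1358 days → 29 June 2031.

2031-06-29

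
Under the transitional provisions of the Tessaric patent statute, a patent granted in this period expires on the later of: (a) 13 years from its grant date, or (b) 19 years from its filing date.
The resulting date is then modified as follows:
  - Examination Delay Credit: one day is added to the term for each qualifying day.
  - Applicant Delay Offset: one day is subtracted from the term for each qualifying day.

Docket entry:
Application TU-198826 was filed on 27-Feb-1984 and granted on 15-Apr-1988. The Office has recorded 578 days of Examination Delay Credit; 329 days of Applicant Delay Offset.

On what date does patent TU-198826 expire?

2003-11-03

(a) grant + 13 years → 15 April 2001.
(b) filing + 19 years → 27 February 2003.
Later of the two: 27 February 2003.
Examination Delay Credit: +578 days → 27 September 2004.
Applicant Delay Offset: −329 days → 3 November 2003.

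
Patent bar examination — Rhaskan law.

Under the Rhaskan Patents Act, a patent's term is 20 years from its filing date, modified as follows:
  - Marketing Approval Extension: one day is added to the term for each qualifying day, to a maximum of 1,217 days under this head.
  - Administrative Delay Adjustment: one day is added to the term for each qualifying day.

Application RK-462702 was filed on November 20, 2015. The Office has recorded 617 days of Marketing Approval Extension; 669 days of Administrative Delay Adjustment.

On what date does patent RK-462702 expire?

Base term: filing date + 20 years → 20 November 2035.
Marketing Approval Extension: 617 days (within the 1217-day cap) → +617 days → 29 July 2037.
Administrative Delay Adjustment: +669 days → 29 May 2039.

May 29, 2039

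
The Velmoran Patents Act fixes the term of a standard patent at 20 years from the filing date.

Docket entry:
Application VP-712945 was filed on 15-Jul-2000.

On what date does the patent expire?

July 15, 2020

Filing date + 20 years → 15 July 2020.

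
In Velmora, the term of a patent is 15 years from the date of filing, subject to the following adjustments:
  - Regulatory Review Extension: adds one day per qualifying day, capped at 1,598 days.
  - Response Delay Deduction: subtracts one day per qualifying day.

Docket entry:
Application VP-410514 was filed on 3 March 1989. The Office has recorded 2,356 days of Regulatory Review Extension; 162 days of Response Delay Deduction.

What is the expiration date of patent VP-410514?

Base term: filing date + 15 years → 3 March 2004.
Regulatory Review Extension: 2356 days claimed exceeds the 1598-day cap, so +1598 days → 18 July 2008.
Response Delay Deduction: −162 days → 7 February 2008.

February 7, 2008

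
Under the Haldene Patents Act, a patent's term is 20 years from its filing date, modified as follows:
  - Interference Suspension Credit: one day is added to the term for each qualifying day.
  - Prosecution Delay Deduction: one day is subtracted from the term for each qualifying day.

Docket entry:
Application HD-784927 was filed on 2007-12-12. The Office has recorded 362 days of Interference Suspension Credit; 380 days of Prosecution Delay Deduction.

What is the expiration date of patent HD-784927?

Base term: filing date + 20 years → 12 December 2027.
Interference Suspension Credit: +362 days → 8 December 2028.
Prosecution Delay Deduction: −380 days → 24 November 2027.

2027-11-24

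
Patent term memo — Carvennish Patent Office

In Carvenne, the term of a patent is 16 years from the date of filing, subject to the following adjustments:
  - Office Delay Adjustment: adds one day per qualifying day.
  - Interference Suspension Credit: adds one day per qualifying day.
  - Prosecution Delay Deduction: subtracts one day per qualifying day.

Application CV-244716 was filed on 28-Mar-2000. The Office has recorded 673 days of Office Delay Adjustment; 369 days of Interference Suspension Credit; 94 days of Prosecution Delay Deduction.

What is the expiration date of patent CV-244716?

Base term: filing date + 16 years → 28 March 2016.
Office Delay Adjustment: +673 days → 30 January 2018.
Interference Suspension Credit: +369 days → 3 February 2019.
Prosecution Delay Deduction: −94 days → 1 November 2018.

November 1, 2018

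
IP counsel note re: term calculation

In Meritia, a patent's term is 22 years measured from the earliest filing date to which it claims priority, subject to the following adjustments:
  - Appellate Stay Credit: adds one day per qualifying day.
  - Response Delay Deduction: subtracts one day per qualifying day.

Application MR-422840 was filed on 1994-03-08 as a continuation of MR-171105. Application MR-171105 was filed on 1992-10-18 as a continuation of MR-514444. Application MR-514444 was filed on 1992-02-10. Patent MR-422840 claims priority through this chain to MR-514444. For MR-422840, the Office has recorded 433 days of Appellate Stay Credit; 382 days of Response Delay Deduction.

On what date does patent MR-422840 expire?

Earliest priority filing: 10 February 1992.
Base term: 10 February 1992 + 22 years → 10 February 2014.
Appellate Stay Credit: +433 days → 19 April 2015.
Response Delay Deduction: −382 days → 2 April 2014.

April 2, 2014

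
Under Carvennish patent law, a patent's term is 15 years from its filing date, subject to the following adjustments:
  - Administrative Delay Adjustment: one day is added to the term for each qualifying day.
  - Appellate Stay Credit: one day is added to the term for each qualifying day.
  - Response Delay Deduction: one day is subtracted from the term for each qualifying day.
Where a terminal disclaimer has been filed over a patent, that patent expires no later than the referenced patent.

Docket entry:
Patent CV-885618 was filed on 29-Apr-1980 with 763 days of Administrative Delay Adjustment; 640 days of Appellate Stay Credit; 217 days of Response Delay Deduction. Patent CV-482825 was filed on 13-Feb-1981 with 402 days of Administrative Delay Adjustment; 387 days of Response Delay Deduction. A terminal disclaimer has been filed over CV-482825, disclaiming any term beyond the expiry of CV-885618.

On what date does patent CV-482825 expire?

Natural term of CV-482825:
  Base: filing + 15 years → 13 February 1996.
  Administrative Delay Adjustment: +402 days → 21 March 1997.
  Response Delay Deduction: −387 days → 28 February 1996.
Expiry of referenced patent CV-885618:
  Base: filing + 15 years → 29 April 1995.
  Administrative Delay Adjustment: +763 days → 31 May 1997.
  Appellate Stay Credit: +640 days → 2 March 1999.
  Response Delay Deduction: −217 days → 28 July 1998.
Terminal disclaimer: CV-482825 expires on the earlier of 28 February 1996 and 28 July 1998.

1996-02-28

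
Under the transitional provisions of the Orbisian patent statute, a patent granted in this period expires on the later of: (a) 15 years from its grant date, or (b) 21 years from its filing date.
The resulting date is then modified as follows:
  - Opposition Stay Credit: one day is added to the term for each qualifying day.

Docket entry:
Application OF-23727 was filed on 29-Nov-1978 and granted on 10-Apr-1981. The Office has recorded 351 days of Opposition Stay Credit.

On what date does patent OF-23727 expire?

November 14, 2000

(a) grant + 15 years → 10 April 1996.
(b) filing + 21 years → 29 November 1999.
Later of the two: 29 November 1999.
Opposition Stay Credit: +351 days → 14 November 2000.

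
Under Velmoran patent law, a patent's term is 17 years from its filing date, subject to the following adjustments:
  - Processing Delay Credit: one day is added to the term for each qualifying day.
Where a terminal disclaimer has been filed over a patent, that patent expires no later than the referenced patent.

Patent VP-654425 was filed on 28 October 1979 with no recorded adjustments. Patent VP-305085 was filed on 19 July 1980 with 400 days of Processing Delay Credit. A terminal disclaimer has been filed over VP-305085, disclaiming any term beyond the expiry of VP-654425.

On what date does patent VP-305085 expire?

Natural term of VP-305085:
  Base: filing + 17 years → 19 July 1997.
  Processing Delay Credit: +400 days → 23 August 1998.
Expiry of referenced patent VP-654425:
  Base: filing + 17 years → 28 October 1996.
Terminal disclaimer: VP-305085 expires on the earlier of 23 August 1998 and 28 October 1996.

October 28, 1996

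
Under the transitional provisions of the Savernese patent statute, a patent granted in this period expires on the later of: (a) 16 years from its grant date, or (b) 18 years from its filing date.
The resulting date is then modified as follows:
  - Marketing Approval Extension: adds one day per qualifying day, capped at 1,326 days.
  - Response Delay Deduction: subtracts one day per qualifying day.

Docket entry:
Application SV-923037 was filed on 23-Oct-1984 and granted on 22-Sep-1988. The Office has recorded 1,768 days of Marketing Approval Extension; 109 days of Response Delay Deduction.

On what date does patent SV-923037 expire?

(a) grant + 16 years → 22 September 2004.
(b) filing + 18 years → 23 October 2002.
Later of the two: 22 September 2004.
Marketing Approval Extension: 1768 days claimed exceeds the 1326-day cap, so +1326 days → 10 May 2008.
Response Delay Deduction: −109 days → 22 January 2008.

2008-01-22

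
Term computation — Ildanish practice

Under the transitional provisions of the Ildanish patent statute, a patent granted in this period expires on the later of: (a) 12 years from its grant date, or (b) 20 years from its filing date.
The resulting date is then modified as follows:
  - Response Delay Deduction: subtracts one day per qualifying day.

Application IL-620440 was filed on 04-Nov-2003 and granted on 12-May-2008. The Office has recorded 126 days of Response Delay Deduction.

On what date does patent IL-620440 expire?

(a) grant + 12 years → 12 May 2020.
(b) filing + 20 years → 4 November 2023.
Later of the two: 4 November 2023.
Response Delay Deduction: −126 days → 1 July 2023.

2023-07-01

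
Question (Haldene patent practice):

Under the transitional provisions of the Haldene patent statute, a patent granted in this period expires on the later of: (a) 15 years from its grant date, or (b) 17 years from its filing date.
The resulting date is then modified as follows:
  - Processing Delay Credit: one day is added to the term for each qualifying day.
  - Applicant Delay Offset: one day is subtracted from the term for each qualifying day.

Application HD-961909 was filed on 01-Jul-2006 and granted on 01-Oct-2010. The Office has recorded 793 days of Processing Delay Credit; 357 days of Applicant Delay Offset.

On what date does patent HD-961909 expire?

(a) grant + 15 years → 1 October 2025.
(b) filing + 17 years → 1 July 2023.
Later of the two: 1 October 2025.
Processing Delay Credit: +793 days → 3 December 2027.
Applicant Delay Offset: −357 days → 11 December 2026.

2026-12-11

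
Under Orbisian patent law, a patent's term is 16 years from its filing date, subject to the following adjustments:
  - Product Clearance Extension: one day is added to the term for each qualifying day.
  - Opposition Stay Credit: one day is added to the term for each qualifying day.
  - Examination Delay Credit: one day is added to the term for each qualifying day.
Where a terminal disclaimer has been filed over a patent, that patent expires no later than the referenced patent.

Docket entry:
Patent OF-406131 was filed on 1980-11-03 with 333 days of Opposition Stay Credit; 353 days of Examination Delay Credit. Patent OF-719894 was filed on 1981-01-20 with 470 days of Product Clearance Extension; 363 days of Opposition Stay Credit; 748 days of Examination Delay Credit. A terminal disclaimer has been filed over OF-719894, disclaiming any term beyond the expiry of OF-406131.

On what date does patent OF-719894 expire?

September 20, 1998

Natural term of OF-719894:
  Base: filing + 16 years → 20 January 1997.
  Product Clearance Extension: +470 days → 5 May 1998.
  Opposition Stay Credit: +363 days → 3 May 1999.
  Examination Delay Credit: +748 days → 20 May 2001.
Expiry of referenced patent OF-406131:
  Base: filing + 16 years → 3 November 1996.
  Opposition Stay Credit: +333 days → 2 October 1997.
  Examination Delay Credit: +353 days → 20 September 1998.
Terminal disclaimer: OF-719894 expires on the earlier of 20 May 2001 and 20 September 1998.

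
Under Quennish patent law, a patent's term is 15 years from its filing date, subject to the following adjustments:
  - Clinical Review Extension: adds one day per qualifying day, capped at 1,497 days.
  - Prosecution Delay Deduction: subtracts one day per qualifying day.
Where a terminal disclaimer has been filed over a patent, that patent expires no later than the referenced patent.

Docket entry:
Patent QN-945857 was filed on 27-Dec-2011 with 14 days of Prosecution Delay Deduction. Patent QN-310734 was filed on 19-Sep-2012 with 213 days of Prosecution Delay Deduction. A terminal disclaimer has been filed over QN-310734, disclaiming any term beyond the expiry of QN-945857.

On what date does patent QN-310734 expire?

December 13, 2026

Natural term of QN-310734:
  Base: filing + 15 years → 19 September 2027.
  Prosecution Delay Deduction: −213 days → 18 February 2027.
Expiry of referenced patent QN-945857:
  Base: filing + 15 years → 27 December 2026.
  Prosecution Delay Deduction: −14 days → 13 December 2026.
Terminal disclaimer: QN-310734 expires on the earlier of 18 February 2027 and 13 December 2026.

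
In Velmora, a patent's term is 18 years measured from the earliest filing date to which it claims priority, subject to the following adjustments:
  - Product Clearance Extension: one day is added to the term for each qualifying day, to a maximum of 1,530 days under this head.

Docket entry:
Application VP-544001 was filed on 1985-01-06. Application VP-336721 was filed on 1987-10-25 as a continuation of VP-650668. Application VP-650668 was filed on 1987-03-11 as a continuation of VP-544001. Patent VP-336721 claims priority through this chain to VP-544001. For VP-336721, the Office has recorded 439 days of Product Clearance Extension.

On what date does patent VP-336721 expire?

2004-03-20

Earliest priority filing: 6 January 1985.
Base term: 6 January 1985 + 18 years → 6 January 2003.
Product Clearance Extension: 439 days (within the 1530-day cap) → +439 days → 20 March 2004.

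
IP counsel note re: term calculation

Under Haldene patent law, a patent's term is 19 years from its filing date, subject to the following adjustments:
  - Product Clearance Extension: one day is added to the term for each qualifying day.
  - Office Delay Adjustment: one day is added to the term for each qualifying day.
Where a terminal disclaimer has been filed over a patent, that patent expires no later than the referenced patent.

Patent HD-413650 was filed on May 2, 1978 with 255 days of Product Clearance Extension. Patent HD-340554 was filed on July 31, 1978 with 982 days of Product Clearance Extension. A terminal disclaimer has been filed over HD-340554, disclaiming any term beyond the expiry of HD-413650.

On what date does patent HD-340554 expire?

Natural term of HD-340554:
  Base: filing + 19 years → 31 July 1997.
  Product Clearance Extension: +982 days → 8 April 2000.
Expiry of referenced patent HD-413650:
  Base: filing + 19 years → 2 May 1997.
  Product Clearance Extension: +255 days → 12 January 1998.
Terminal disclaimer: HD-340554 expires on the earlier of 8 April 2000 and 12 January 1998.

1998-01-12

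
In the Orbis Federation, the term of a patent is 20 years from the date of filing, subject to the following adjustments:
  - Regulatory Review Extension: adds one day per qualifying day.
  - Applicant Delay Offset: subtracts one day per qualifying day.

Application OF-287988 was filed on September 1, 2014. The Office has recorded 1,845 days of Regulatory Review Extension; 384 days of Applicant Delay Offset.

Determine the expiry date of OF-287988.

Base term: filing date + 20 years → 1 September 2034.
Regulatory Review Extension: +1845 days → 20 September 2039.
Applicant Delay Offset: −384 days → 1 September 2038.

2038-09-01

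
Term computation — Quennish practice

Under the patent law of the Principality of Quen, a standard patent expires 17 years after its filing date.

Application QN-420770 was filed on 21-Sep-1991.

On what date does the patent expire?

Filing date + 17 years → 21 September 2008.

2008-09-21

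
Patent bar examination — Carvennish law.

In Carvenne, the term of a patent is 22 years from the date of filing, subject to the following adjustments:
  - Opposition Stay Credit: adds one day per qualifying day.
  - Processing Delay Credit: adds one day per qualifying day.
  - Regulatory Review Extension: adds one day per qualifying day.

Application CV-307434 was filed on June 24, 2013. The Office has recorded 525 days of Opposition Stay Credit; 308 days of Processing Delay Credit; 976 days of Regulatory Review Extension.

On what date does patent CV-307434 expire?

Base term: filing date + 22 years → 24 June 2035.
Opposition Stay Credit: +525 days → 30 November 2036.
Processing Delay Credit: +308 days → 4 October 2037.
Regulatory Review Extension: +976 days → 6 June 2040.

2040-06-06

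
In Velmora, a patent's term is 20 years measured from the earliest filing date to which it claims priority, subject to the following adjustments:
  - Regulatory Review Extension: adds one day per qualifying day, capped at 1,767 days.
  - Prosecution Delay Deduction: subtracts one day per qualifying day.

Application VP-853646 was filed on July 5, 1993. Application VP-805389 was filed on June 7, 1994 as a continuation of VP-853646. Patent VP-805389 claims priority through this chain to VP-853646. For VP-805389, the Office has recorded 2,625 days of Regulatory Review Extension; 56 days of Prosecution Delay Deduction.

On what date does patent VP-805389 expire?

Earliest priority filing: 5 July 1993.
Base term: 5 July 1993 + 20 years → 5 July 2013.
Regulatory Review Extension: 2625 days claimed exceeds the 1767-day cap, so +1767 days → 7 May 2018.
Prosecution Delay Deduction: −56 days → 12 March 2018.

2018-03-12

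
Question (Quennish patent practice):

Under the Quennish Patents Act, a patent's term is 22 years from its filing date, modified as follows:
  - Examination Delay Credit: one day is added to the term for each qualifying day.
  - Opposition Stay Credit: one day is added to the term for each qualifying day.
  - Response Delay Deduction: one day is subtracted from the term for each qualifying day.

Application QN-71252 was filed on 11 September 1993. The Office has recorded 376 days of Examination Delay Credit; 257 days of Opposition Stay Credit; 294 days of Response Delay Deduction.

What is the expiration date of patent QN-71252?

Base term: filing date + 22 years → 11 September 2015.
Examination Delay Credit: +376 days → 21 September 2016.
Opposition Stay Credit: +257 days → 5 June 2017.
Response Delay Deduction: −294 days → 15 August 2016.

2016-08-15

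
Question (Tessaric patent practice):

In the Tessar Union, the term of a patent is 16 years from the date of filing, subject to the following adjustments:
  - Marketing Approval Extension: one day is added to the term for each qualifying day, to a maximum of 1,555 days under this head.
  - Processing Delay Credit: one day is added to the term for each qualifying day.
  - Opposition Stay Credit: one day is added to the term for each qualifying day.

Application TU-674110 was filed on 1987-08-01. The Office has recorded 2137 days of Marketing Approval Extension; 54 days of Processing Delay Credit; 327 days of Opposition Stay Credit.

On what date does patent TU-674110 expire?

Base term: filing date + 16 years → 1 August 2003.
Marketing Approval Extension: 2137 days claimed exceeds the 1555-day cap, so +1555 days → 3 November 2007.
Processing Delay Credit: +54 days → 27 December 2007.
Opposition Stay Credit: +327 days → 18 November 2008.

2008-11-18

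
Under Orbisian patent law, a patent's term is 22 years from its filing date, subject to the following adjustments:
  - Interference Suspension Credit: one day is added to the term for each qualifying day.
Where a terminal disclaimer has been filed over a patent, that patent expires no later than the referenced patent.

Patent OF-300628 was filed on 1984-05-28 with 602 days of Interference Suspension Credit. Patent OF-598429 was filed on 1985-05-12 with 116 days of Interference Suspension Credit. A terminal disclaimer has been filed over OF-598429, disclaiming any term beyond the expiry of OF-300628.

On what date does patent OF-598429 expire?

2007-09-05

Natural term of OF-598429:
  Base: filing + 22 years → 12 May 2007.
  Interference Suspension Credit: +116 days → 5 September 2007.
Expiry of referenced patent OF-300628:
  Base: filing + 22 years → 28 May 2006.
  Interference Suspension Credit: +602 days → 20 January 2008.
Terminal disclaimer: OF-598429 expires on the earlier of 5 September 2007 and 20 January 2008.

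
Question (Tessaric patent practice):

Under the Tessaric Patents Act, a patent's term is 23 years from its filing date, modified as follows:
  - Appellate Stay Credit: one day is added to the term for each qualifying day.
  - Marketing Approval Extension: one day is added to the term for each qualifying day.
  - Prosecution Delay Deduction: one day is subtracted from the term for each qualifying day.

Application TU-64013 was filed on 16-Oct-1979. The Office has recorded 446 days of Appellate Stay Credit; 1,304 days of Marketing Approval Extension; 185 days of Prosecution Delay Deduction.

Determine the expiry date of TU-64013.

2007-01-28

Base term: filing date + 23 years → 16 October 2002.
Appellate Stay Credit: +446 days → 5 January 2004.
Marketing Approval Extension: +1304 days → 1 August 2007.
Prosecution Delay Deduction: −185 days → 28 January 2007.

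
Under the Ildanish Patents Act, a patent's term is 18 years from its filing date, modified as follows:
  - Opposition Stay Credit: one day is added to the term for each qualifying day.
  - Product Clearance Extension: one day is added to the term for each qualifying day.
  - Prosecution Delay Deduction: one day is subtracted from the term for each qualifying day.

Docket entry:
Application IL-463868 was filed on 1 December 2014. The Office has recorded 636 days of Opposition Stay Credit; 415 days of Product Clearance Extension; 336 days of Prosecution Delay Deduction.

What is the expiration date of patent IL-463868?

Base term: filing date + 18 years → 1 December 2032.
Opposition Stay Credit: +636 days → 29 August 2034.
Product Clearance Extension: +415 days → 18 October 2035.
Prosecution Delay Deduction: −336 days → 16 November 2034.

2034-11-16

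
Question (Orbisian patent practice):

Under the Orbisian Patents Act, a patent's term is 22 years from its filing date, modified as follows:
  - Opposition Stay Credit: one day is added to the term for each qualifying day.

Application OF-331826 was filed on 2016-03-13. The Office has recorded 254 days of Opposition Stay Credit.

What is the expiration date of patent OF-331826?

November 22, 2038

Base term: filing date + 22 years → 13 March 2038.
Opposition Stay Credit: +254 days → 22 November 2038.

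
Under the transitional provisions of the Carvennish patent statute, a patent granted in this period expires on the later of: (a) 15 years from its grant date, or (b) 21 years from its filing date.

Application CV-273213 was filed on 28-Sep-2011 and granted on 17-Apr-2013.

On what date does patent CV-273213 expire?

September 28, 2032

(a) grant + 15 years → 17 April 2028.
(b) filing + 21 years → 28 September 2032.
Later of the two: 28 September 2032.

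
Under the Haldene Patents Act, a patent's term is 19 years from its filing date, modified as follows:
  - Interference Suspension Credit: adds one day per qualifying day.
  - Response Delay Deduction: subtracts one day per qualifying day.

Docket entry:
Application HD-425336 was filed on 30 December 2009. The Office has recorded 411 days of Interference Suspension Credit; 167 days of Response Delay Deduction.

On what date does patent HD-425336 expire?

Base term: filing date + 19 years → 30 December 2028.
Interference Suspension Credit: +411 days → 14 February 2030.
Response Delay Deduction: −167 days → 31 August 2029.

2029-08-31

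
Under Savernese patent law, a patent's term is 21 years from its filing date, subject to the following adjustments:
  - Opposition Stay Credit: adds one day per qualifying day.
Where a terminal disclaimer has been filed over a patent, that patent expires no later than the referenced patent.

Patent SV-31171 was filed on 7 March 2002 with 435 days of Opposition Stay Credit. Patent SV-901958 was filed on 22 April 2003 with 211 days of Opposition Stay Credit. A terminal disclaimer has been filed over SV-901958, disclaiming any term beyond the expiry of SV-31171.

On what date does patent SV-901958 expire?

Natural term of SV-901958:
  Base: filing + 21 years → 22 April 2024.
  Opposition Stay Credit: +211 days → 19 November 2024.
Expiry of referenced patent SV-31171:
  Base: filing + 21 years → 7 March 2023.
  Opposition Stay Credit: +435 days → 15 May 2024.
Terminal disclaimer: SV-901958 expires on the earlier of 19 November 2024 and 15 May 2024.

May 15, 2024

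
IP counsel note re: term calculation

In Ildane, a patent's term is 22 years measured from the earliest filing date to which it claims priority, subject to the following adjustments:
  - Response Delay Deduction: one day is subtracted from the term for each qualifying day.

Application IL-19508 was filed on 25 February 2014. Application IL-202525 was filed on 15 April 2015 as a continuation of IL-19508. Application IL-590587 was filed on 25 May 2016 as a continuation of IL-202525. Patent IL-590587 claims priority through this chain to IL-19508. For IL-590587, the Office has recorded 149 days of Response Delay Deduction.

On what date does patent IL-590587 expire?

2035-09-29

Earliest priority filing: 25 February 2014.
Base term: 25 February 2014 + 22 years → 25 February 2036.
Response Delay Deduction: −149 days → 29 September 2035.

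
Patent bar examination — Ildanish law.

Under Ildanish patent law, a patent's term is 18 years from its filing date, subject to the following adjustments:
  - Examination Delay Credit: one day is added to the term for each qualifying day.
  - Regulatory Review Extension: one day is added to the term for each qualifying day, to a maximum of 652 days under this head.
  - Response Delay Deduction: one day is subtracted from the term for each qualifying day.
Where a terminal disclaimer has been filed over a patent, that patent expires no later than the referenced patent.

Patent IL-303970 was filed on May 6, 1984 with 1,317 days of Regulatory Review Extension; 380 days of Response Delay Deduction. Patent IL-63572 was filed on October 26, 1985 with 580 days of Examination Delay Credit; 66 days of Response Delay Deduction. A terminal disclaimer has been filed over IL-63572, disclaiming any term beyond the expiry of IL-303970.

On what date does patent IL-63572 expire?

Natural term of IL-63572:
  Base: filing + 18 years → 26 October 2003.
  Examination Delay Credit: +580 days → 28 May 2005.
  Response Delay Deduction: −66 days → 23 March 2005.
Expiry of referenced patent IL-303970:
  Base: filing + 18 years → 6 May 2002.
  Regulatory Review Extension: 1317 days claimed exceeds the 652-day cap, so +652 days → 17 February 2004.
  Response Delay Deduction: −380 days → 2 February 2003.
Terminal disclaimer: IL-63572 expires on the earlier of 23 March 2005 and 2 February 2003.

2003-02-02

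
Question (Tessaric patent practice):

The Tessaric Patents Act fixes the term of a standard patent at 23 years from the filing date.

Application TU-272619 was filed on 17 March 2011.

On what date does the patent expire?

March 17, 2034

Filing date + 23 years → 17 March 2034.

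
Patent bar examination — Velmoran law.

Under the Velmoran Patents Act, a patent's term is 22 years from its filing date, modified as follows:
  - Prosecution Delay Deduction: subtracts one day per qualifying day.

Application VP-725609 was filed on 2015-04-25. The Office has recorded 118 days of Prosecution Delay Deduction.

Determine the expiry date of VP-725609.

December 28, 2036

Base term: filing date + 22 years → 25 April 2037.
Prosecution Delay Deduction: −118 days → 28 December 2036.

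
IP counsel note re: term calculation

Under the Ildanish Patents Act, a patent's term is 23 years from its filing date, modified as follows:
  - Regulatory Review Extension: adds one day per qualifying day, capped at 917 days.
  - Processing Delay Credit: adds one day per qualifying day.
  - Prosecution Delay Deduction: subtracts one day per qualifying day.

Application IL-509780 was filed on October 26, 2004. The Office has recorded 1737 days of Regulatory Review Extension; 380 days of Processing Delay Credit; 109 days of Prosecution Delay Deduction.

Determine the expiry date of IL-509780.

2031-01-26

Base term: filing date + 23 years → 26 October 2027.
Regulatory Review Extension: 1737 days claimed exceeds the 917-day cap, so +917 days → 30 April 2030.
Processing Delay Credit: +380 days → 15 May 2031.
Prosecution Delay Deduction: −109 days → 26 January 2031.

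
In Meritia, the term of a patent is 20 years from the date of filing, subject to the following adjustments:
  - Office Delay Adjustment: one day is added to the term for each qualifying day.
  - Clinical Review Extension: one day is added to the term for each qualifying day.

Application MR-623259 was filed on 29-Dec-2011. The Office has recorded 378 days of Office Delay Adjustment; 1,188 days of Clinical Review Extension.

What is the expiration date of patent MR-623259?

2036-04-12

Base term: filing date + 20 years → 29 December 2031.
Office Delay Adjustment: +378 days → 10 January 2033.
Clinical Review Extension: +1188 days → 12 April 2036.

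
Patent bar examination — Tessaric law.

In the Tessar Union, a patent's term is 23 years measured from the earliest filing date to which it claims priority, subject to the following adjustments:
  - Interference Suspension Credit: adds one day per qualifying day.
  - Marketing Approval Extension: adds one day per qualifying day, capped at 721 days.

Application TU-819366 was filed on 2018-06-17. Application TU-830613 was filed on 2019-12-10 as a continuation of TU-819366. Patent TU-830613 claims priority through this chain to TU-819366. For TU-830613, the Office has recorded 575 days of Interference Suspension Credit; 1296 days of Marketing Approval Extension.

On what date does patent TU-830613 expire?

2045-01-03

Earliest priority filing: 17 June 2018.
Base term: 17 June 2018 + 23 years → 17 June 2041.
Interference Suspension Credit: +575 days → 13 January 2043.
Marketing Approval Extension: 1296 days claimed exceeds the 721-day cap, so +721 days → 3 January 2045.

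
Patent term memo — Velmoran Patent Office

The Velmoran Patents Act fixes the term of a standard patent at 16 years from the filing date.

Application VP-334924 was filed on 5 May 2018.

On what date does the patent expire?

Filing date + 16 years → 5 May 2034.

May 5, 2034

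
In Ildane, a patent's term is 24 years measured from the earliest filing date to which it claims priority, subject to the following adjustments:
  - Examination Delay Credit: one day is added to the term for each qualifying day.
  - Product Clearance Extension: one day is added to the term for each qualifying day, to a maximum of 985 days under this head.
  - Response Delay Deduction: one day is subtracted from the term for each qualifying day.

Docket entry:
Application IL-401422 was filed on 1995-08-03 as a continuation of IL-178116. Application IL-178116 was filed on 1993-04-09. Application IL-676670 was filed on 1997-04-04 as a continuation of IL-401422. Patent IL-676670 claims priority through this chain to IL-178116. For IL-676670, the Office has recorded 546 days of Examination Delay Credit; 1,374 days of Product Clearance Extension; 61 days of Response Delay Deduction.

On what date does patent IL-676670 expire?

Earliest priority filing: 9 April 1993.
Base term: 9 April 1993 + 24 years → 9 April 2017.
Examination Delay Credit: +546 days → 7 October 2018.
Product Clearance Extension: 1374 days claimed exceeds the 985-day cap, so +985 days → 18 June 2021.
Response Delay Deduction: −61 days → 18 April 2021.

April 18, 2021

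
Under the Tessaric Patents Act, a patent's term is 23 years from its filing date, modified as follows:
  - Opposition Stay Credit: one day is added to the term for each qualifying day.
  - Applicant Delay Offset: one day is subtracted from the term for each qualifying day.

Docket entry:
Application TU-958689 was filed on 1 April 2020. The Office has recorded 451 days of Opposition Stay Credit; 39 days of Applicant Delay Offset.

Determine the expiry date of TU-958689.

2044-05-17

Base term: filing date + 23 years → 1 April 2043.
Opposition Stay Credit: +451 days → 25 June 2044.
Applicant Delay Offset: −39 days → 17 May 2044.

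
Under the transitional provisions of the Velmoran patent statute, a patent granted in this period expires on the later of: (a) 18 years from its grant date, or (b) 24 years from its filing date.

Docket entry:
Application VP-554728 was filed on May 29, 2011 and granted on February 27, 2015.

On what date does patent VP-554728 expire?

(a) grant + 18 years → 27 February 2033.
(b) filing + 24 years → 29 May 2035.
Later of the two: 29 May 2035.

2035-05-29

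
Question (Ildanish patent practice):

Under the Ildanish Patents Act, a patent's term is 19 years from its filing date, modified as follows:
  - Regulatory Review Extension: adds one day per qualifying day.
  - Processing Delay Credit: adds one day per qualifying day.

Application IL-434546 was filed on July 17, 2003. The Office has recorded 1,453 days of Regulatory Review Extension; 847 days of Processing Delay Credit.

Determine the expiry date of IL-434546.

2028-11-02

Base term: filing date + 19 years → 17 July 2022.
Regulatory Review Extension: +1453 days → 9 July 2026.
Processing Delay Credit: +847 days → 2 November 2028.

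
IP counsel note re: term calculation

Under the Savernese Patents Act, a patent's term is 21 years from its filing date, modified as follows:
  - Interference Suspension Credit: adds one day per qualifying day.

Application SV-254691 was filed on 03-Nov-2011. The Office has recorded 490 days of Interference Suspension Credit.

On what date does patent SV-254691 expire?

Base term: filing date + 21 years → 3 November 2032.
Interference Suspension Credit: +490 days → 8 March 2034.

March 8, 2034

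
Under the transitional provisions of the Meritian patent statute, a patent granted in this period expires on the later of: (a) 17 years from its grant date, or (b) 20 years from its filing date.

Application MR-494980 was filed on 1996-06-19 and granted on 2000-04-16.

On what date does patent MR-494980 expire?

(a) grant + 17 years → 16 April 2017.
(b) filing + 20 years → 19 June 2016.
Later of the two: 16 April 2017.

April 16, 2017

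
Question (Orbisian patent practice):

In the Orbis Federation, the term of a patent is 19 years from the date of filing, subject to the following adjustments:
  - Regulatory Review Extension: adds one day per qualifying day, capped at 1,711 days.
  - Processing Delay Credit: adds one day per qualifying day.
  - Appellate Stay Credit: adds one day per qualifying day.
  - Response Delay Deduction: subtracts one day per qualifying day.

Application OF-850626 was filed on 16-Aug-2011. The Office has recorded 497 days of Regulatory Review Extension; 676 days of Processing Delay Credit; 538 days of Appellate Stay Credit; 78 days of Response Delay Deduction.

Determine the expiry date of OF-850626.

2035-02-04

Base term: filing date + 19 years → 16 August 2030.
Regulatory Review Extension: 497 days (within the 1711-day cap) → +497 days → 26 December 2031.
Processing Delay Credit: +676 days → 1 November 2033.
Appellate Stay Credit: +538 days → 23 April 2035.
Response Delay Deduction: −78 days → 4 February 2035.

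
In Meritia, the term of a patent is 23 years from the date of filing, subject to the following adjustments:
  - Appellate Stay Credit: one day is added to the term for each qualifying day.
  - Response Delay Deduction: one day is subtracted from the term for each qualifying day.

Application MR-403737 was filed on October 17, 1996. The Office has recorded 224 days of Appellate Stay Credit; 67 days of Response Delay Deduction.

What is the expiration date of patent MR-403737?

2020-03-22

Base term: filing date + 23 years → 17 October 2019.
Appellate Stay Credit: +224 days → 28 May 2020.
Response Delay Deduction: −67 days → 22 March 2020.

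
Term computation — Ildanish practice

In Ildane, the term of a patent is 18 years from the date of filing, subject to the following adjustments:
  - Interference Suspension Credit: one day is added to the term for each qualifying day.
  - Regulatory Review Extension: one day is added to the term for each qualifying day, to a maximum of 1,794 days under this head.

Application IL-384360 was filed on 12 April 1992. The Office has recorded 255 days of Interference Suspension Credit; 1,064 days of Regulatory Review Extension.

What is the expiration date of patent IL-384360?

Base term: filing date + 18 years → 12 April 2010.
Interference Suspension Credit: +255 days → 23 December 2010.
Regulatory Review Extension: 1064 days (within the 1794-day cap) → +1064 days → 21 November 2013.

November 21, 2013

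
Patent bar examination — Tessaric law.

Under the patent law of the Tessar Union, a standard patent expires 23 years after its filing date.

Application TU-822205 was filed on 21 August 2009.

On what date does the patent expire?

August 21, 2032

Filing date + 23 years → 21 August 2032.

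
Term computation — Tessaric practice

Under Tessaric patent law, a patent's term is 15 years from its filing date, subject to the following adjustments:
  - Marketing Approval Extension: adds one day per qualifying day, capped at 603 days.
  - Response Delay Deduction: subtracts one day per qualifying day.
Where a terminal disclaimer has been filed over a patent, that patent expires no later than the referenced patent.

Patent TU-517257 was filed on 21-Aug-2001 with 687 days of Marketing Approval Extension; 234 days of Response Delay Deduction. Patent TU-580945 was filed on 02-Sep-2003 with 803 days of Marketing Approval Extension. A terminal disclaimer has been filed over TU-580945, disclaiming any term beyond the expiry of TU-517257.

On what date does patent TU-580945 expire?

2017-08-25

Natural term of TU-580945:
  Base: filing + 15 years → 2 September 2018.
  Marketing Approval Extension: 803 days claimed exceeds the 603-day cap, so +603 days → 27 April 2020.
Expiry of referenced patent TU-517257:
  Base: filing + 15 years → 21 August 2016.
  Marketing Approval Extension: 687 days claimed exceeds the 603-day cap, so +603 days → 16 April 2018.
  Response Delay Deduction: −234 days → 25 August 2017.
Terminal disclaimer: TU-580945 expires on the earlier of 27 April 2020 and 25 August 2017.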